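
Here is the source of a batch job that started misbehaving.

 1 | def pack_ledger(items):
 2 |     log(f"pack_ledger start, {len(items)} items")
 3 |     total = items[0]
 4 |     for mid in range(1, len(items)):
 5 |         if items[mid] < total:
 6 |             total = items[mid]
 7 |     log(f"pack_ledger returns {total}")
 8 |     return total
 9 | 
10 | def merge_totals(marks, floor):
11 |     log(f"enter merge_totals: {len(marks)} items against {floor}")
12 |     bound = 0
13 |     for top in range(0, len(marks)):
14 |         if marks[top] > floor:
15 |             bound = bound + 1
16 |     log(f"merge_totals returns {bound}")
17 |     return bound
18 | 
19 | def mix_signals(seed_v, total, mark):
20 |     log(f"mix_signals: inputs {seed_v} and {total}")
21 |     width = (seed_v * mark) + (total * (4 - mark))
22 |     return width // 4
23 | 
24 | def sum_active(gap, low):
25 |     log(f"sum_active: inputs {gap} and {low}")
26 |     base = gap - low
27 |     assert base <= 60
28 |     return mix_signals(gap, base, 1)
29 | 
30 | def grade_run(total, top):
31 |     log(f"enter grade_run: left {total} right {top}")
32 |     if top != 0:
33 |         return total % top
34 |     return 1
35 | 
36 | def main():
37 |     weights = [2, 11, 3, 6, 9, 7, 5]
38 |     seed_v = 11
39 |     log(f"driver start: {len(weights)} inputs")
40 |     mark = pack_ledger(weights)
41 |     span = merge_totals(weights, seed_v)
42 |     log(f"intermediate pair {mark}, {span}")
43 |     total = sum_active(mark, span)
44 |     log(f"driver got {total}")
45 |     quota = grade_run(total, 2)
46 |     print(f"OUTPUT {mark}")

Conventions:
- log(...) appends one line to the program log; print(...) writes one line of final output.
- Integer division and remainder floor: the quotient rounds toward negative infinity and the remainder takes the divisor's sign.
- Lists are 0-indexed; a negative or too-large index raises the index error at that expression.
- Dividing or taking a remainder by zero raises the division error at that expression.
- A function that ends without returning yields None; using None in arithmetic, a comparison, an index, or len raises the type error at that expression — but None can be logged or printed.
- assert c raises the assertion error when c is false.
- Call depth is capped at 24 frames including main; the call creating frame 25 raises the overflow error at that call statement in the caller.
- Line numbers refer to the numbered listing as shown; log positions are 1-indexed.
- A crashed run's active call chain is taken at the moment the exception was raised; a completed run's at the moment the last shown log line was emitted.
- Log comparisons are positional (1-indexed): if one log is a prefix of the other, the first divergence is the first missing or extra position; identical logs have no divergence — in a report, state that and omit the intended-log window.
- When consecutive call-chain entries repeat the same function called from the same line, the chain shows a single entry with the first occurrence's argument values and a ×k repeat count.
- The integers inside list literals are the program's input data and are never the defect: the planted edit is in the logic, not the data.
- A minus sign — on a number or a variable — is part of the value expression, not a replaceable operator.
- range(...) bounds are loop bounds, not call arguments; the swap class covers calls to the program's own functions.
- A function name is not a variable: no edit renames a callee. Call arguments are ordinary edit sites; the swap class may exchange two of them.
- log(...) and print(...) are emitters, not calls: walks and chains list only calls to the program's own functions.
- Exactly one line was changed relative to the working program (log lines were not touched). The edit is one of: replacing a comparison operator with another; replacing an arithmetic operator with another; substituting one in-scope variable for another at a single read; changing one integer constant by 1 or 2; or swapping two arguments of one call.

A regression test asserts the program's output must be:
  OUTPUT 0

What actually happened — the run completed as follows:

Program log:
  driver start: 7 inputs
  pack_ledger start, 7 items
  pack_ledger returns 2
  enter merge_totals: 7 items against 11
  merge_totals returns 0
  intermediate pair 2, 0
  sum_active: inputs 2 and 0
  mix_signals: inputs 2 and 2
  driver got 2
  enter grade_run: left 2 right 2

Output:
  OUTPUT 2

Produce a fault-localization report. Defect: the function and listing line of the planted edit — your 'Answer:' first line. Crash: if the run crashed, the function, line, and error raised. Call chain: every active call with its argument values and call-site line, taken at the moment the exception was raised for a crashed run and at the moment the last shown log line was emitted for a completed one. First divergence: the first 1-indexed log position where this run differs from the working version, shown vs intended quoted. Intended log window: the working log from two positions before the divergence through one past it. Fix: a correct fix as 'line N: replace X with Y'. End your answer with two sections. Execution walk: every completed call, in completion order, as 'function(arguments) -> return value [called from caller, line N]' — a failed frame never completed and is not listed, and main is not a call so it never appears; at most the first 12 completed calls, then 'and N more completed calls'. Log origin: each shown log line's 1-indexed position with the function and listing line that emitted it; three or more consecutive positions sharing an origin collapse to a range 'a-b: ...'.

Answer: the defect is in main at line 46.
Core observation: Every logged value matches the working version; the printed result is what differs.
Call chain: main -> grade_run(2, 2) (called at line 45).
First divergence: there is none — every log position agrees.
Execution walk:
  pack_ledger([2, 11, 3, 6, 9, 7, 5]) -> 2  [called from main, line 40]
  merge_totals([2, 11, 3, 6, 9, 7, 5], 11) -> 0  [called from main, line 41]
  mix_signals(2, 2, 1) -> 2  [called from sum_active, line 28]
  sum_active(2, 0) -> 2  [called from main, line 43]
  grade_run(2, 2) -> 0  [called from main, line 45]
Log origin:
  1: emitted by main (line 39)
  2: emitted by pack_ledger (line 2)
  3: emitted by pack_ledger (line 7)
  4: emitted by merge_totals (line 11)
  5: emitted by merge_totals (line 16)
  6: emitted by main (line 42)
  7: emitted by sum_active (line 25)
  8: emitted by mix_signals (line 20)
  9: emitted by main (line 44)
  10: emitted by grade_run (line 31)
A correct fix: line 46: replace `mark` with `quota`.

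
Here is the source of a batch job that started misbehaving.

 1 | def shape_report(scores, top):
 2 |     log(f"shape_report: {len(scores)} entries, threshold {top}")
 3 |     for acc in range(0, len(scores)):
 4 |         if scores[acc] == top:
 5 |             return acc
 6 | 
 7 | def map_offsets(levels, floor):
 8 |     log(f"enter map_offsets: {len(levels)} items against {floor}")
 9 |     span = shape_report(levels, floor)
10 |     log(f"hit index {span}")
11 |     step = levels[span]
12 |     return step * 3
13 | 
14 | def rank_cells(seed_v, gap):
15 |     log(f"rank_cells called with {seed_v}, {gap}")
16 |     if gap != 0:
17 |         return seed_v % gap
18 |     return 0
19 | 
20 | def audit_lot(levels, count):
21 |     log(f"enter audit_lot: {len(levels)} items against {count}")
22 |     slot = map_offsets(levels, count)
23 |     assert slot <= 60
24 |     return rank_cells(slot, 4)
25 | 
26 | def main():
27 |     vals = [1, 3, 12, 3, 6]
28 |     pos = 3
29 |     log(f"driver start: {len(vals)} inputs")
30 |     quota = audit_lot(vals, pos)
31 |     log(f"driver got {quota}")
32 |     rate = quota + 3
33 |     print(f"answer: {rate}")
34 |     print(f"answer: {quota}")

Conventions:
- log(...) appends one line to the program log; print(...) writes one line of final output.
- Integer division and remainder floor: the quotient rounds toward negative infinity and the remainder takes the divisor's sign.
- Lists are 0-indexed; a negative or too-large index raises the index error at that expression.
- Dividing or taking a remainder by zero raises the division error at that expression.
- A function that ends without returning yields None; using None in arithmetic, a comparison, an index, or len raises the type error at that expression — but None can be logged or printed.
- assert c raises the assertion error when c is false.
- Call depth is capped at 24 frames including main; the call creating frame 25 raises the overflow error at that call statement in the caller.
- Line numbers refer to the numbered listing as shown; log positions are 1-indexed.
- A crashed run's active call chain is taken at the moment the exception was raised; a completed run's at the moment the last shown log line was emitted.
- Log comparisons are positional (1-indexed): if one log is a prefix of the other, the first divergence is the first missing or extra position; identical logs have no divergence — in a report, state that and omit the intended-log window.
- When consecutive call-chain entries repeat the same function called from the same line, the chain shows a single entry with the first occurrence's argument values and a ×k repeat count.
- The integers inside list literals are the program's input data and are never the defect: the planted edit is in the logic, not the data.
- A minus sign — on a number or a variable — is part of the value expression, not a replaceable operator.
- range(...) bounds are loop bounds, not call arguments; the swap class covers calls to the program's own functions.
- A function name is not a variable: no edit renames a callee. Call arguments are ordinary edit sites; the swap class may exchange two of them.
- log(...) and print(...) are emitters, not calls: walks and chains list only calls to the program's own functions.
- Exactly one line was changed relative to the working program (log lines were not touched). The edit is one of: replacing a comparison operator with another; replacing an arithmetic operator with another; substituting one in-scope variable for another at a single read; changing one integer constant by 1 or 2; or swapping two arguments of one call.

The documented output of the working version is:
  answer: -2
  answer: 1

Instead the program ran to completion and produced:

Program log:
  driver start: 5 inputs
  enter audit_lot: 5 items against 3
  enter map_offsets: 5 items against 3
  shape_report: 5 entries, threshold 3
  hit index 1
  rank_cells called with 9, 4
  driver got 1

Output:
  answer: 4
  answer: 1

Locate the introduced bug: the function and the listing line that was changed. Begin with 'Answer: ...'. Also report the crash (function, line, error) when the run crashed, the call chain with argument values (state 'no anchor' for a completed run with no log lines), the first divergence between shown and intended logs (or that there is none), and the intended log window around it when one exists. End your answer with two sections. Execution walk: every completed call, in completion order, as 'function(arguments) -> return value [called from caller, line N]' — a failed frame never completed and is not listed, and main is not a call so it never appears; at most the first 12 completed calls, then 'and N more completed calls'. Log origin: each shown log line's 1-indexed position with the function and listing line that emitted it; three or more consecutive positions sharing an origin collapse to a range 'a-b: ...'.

Answer: the defect is in main at line 32.
Core observation: Every logged value matches the working version; the printed result is what differs.
Call chain: main.
First divergence: there is none — every log position agrees.
Execution walk:
  shape_report([1, 3, 12, 3, 6], 3) -> 1  [called from map_offsets, line 9]
  map_offsets([1, 3, 12, 3, 6], 3) -> 9  [called from audit_lot, line 22]
  rank_cells(9, 4) -> 1  [called from audit_lot, line 24]
  audit_lot([1, 3, 12, 3, 6], 3) -> 1  [called from main, line 30]
Log origin:
  1: logged in main at line 29
  2: logged in audit_lot at line 21
  3: logged in map_offsets at line 8
  4: logged in shape_report at line 2
  5: logged in map_offsets at line 10
  6: logged in rank_cells at line 15
  7: logged in main at line 31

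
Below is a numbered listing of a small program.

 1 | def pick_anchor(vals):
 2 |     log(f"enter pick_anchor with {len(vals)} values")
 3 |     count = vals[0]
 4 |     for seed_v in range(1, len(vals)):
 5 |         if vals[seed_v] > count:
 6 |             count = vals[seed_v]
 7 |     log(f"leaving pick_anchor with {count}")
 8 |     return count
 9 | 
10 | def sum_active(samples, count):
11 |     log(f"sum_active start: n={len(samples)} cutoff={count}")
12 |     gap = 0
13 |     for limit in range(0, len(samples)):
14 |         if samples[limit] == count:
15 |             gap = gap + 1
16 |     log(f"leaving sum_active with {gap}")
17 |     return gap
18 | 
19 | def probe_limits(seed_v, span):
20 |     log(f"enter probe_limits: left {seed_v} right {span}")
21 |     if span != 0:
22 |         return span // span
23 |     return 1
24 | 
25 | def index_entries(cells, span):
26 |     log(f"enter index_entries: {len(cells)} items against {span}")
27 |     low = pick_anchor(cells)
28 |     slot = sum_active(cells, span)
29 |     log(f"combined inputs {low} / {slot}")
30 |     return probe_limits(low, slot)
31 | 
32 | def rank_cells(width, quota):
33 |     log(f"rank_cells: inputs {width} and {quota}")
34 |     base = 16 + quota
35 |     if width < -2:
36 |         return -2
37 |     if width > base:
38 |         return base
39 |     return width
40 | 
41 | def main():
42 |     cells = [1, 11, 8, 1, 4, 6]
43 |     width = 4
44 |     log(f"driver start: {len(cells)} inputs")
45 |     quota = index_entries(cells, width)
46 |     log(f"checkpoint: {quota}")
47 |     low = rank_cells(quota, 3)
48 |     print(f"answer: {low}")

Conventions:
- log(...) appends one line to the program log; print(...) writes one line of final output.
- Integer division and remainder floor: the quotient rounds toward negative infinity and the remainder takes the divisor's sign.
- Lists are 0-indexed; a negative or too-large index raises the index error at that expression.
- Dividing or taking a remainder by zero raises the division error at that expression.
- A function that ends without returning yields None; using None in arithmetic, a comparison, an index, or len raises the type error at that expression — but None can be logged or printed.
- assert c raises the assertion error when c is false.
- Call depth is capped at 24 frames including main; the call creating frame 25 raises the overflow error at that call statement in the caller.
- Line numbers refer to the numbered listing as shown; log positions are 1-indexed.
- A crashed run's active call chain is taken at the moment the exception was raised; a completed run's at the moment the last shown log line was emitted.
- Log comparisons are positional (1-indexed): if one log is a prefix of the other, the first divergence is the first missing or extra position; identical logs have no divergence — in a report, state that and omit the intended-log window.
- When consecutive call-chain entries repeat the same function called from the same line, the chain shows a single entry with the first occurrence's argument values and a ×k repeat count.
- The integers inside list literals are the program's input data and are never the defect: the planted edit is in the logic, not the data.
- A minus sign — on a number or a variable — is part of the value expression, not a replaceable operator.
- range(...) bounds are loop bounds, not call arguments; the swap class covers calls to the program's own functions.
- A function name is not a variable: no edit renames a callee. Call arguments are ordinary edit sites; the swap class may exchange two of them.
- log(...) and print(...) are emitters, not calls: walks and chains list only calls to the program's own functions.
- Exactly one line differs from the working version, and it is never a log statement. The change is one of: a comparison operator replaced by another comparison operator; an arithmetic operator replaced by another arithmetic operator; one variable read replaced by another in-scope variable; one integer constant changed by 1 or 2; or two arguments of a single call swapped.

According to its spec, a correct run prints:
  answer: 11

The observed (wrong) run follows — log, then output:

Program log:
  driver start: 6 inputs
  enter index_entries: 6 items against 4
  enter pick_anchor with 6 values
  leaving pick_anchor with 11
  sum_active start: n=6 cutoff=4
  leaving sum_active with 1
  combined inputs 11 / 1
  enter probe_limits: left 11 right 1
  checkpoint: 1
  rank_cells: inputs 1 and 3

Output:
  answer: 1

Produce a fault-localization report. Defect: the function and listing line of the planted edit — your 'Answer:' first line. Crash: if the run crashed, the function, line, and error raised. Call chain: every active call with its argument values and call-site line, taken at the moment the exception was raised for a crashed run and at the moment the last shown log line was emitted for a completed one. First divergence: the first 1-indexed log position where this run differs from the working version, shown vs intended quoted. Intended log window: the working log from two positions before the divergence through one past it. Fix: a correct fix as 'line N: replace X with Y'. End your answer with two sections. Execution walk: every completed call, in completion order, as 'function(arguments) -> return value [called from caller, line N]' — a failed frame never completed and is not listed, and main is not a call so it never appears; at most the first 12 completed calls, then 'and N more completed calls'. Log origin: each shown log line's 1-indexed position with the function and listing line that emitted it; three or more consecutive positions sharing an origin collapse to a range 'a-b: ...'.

Answer: the defect is in probe_limits at line 22.
Key fact: The log first diverges at position 9: the faulty run prints 'checkpoint: 1' where the working version prints 'checkpoint: 11'.
Call chain: main -> rank_cells(1, 3) (called at line 47).
First divergence: position 9 — shown 'checkpoint: 1', intended 'checkpoint: 11'.
Intended log window:
  7: combined inputs 11 / 1
  8: enter probe_limits: left 11 right 1
  9: checkpoint: 11
  10: rank_cells: inputs 11 and 3
Execution walk:
  pick_anchor([1, 11, 8, 1, 4, 6]) -> 11  [called from index_entries, line 27]
  sum_active([1, 11, 8, 1, 4, 6], 4) -> 1  [called from index_entries, line 28]
  probe_limits(11, 1) -> 1  [called from index_entries, line 30]
  index_entries([1, 11, 8, 1, 4, 6], 4) -> 1  [called from main, line 45]
  rank_cells(1, 3) -> 1  [called from main, line 47]
Log origins:
  1: from main, line 44
  2: from index_entries, line 26
  3: from pick_anchor, line 2
  4: from pick_anchor, line 7
  5: from sum_active, line 11
  6: from sum_active, line 16
  7: from index_entries, line 29
  8: from probe_limits, line 20
  9: from main, line 46
  10: from rank_cells, line 33
A correct fix: line 22: replace `span // span` with `seed_v // span`.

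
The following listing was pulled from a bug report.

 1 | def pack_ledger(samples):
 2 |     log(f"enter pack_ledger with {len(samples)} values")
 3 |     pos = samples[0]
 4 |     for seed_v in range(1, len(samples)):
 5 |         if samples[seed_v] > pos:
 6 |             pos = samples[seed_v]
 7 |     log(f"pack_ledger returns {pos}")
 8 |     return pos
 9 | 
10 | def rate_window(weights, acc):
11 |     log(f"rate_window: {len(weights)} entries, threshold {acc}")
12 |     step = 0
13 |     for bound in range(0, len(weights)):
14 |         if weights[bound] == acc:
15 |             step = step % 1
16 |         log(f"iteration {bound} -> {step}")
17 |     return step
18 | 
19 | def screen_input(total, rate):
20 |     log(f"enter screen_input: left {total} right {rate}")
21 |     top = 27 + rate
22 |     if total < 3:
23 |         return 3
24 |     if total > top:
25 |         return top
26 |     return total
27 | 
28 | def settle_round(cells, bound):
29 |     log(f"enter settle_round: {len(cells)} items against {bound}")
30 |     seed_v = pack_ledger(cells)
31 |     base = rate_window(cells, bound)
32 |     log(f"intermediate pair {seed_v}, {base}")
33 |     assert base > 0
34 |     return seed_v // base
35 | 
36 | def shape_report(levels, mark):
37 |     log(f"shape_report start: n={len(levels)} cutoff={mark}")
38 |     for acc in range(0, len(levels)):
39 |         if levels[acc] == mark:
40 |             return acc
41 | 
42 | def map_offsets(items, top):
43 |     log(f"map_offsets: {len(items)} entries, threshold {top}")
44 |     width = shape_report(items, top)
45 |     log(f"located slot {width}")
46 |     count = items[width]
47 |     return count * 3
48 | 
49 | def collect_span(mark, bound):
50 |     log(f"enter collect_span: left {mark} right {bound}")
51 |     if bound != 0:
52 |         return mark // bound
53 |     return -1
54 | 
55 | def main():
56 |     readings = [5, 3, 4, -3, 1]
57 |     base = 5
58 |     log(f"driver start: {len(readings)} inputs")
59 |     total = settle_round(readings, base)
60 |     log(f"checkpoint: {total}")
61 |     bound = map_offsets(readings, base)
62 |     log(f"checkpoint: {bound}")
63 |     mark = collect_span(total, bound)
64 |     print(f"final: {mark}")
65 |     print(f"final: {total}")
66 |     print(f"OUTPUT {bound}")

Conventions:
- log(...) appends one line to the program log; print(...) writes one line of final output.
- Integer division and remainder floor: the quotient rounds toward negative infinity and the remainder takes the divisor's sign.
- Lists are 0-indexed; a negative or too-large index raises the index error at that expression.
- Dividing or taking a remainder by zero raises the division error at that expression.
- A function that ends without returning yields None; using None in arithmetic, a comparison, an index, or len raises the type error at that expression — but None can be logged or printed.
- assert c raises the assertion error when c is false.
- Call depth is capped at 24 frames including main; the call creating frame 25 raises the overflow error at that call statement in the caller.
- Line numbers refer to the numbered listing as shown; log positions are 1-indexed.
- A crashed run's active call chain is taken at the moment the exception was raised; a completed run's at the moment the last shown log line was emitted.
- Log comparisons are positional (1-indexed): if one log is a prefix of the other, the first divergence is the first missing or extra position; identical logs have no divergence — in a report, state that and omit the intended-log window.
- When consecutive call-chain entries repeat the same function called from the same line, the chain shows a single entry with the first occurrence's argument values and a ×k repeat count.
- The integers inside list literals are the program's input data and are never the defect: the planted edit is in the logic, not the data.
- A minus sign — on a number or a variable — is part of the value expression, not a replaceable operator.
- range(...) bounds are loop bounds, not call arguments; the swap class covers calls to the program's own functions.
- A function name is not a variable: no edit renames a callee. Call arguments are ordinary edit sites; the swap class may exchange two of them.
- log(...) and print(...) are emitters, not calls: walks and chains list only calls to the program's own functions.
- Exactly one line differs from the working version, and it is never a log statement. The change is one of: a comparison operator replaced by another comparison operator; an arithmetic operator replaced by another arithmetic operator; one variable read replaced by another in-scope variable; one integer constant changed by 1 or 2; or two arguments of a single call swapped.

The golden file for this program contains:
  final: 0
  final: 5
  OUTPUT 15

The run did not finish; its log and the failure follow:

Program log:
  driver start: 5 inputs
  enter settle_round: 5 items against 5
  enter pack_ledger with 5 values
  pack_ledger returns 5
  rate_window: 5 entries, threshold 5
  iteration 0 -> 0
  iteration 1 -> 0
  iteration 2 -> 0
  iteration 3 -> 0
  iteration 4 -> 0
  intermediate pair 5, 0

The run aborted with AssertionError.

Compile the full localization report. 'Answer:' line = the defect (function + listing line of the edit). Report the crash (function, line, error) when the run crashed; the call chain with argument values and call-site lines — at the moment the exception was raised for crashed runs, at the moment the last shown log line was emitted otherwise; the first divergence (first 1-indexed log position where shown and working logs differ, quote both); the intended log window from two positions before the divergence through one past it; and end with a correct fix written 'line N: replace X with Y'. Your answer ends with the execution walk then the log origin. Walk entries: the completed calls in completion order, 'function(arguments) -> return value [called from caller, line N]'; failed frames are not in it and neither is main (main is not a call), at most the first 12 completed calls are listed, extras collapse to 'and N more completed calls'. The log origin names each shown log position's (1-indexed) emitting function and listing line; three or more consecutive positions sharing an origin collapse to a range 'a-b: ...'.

Answer: the defect is in rate_window at line 15.
Key observation: Everything matches until log position 6, which reads 'iteration 0 -> 0' in place of 'iteration 0 -> 1'.
Crash: settle_round, line 33, AssertionError.
Call chain: main -> settle_round([5, 3, 4, -3, 1], 5) (called at line 59).
First divergence: at position 6 the run shows 'iteration 0 -> 0' where the working version logs 'iteration 0 -> 1'.
Intended log window:
  4: pack_ledger returns 5
  5: rate_window: 5 entries, threshold 5
  6: iteration 0 -> 1
  7: iteration 1 -> 1
Execution walk:
  pack_ledger([5, 3, 4, -3, 1]) -> 5  [called from settle_round, line 30]
  rate_window([5, 3, 4, -3, 1], 5) -> 0  [called from settle_round, line 31]
Origin of each log line:
  1: logged in main at line 58
  2: logged in settle_round at line 29
  3: logged in pack_ledger at line 2
  4: logged in pack_ledger at line 7
  5: logged in rate_window at line 11
  6-10: logged in rate_window at line 16
  11: logged in settle_round at line 32
A correct fix: line 15: replace `%` with `+`.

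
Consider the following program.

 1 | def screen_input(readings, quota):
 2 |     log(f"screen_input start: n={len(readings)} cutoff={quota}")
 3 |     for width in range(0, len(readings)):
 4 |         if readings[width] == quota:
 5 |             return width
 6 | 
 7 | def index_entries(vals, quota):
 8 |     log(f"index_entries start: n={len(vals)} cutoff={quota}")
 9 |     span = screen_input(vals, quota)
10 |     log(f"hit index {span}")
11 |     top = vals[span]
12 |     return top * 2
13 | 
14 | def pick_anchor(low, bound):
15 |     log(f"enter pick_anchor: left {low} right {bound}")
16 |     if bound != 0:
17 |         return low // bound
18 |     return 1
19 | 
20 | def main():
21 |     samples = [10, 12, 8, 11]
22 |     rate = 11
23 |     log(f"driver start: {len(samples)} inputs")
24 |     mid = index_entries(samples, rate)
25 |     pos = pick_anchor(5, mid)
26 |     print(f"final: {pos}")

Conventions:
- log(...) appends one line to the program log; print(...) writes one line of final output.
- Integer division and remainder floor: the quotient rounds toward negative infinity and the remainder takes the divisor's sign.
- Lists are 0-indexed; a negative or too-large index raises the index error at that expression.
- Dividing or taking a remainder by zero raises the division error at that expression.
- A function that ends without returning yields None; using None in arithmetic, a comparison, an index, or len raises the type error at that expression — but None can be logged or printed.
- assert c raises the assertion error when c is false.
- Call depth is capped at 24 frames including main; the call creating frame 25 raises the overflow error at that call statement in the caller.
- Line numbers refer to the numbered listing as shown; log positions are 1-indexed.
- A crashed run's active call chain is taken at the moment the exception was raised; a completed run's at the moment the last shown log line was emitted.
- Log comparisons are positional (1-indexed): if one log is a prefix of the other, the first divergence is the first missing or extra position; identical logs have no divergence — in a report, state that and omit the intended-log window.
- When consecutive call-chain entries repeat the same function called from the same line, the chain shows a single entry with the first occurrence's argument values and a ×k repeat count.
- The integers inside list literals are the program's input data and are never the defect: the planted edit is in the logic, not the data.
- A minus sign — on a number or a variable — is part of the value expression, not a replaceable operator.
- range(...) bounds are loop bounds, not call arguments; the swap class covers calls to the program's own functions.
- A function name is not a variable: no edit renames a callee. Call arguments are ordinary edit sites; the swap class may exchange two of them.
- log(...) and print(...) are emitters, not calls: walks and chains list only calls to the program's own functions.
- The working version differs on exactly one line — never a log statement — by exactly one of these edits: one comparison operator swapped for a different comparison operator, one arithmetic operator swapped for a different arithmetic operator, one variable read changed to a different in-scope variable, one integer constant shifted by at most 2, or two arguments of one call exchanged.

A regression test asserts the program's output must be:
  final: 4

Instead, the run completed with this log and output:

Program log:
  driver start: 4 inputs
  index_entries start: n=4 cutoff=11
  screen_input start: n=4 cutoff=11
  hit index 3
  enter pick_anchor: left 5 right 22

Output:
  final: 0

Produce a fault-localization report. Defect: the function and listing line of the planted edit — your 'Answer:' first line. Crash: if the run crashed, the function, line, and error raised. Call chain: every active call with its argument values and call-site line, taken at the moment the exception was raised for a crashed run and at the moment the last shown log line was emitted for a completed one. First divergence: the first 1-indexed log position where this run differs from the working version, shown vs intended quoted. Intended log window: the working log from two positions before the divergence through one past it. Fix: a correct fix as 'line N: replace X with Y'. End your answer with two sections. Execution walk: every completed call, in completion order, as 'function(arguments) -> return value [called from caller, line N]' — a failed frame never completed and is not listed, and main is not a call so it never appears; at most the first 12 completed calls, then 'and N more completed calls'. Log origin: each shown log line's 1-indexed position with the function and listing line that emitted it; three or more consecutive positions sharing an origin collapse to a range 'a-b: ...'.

Answer: the defect is in main at line 25.
Core observation: The earliest visible damage is log position 5 — 'enter pick_anchor: left 5 right 22' rather than the intended 'enter pick_anchor: left 22 right 5'.
Call chain: main -> pick_anchor(5, 22) (called at line 25).
First divergence: position 5 — the shown line 'enter pick_anchor: left 5 right 22' should read 'enter pick_anchor: left 22 right 5'.
Intended log window:
  3: screen_input start: n=4 cutoff=11
  4: hit index 3
  5: enter pick_anchor: left 22 right 5
Execution walk:
  screen_input([10, 12, 8, 11], 11) -> 3  [called from index_entries, line 9]
  index_entries([10, 12, 8, 11], 11) -> 22  [called from main, line 24]
  pick_anchor(5, 22) -> 0  [called from main, line 25]
Origin of each log line:
  1: logged in main at line 23
  2: logged in index_entries at line 8
  3: logged in screen_input at line 2
  4: logged in index_entries at line 10
  5: logged in pick_anchor at line 15
A correct fix: line 25: replace `pick_anchor(5, mid)` with `pick_anchor(mid, 5)`.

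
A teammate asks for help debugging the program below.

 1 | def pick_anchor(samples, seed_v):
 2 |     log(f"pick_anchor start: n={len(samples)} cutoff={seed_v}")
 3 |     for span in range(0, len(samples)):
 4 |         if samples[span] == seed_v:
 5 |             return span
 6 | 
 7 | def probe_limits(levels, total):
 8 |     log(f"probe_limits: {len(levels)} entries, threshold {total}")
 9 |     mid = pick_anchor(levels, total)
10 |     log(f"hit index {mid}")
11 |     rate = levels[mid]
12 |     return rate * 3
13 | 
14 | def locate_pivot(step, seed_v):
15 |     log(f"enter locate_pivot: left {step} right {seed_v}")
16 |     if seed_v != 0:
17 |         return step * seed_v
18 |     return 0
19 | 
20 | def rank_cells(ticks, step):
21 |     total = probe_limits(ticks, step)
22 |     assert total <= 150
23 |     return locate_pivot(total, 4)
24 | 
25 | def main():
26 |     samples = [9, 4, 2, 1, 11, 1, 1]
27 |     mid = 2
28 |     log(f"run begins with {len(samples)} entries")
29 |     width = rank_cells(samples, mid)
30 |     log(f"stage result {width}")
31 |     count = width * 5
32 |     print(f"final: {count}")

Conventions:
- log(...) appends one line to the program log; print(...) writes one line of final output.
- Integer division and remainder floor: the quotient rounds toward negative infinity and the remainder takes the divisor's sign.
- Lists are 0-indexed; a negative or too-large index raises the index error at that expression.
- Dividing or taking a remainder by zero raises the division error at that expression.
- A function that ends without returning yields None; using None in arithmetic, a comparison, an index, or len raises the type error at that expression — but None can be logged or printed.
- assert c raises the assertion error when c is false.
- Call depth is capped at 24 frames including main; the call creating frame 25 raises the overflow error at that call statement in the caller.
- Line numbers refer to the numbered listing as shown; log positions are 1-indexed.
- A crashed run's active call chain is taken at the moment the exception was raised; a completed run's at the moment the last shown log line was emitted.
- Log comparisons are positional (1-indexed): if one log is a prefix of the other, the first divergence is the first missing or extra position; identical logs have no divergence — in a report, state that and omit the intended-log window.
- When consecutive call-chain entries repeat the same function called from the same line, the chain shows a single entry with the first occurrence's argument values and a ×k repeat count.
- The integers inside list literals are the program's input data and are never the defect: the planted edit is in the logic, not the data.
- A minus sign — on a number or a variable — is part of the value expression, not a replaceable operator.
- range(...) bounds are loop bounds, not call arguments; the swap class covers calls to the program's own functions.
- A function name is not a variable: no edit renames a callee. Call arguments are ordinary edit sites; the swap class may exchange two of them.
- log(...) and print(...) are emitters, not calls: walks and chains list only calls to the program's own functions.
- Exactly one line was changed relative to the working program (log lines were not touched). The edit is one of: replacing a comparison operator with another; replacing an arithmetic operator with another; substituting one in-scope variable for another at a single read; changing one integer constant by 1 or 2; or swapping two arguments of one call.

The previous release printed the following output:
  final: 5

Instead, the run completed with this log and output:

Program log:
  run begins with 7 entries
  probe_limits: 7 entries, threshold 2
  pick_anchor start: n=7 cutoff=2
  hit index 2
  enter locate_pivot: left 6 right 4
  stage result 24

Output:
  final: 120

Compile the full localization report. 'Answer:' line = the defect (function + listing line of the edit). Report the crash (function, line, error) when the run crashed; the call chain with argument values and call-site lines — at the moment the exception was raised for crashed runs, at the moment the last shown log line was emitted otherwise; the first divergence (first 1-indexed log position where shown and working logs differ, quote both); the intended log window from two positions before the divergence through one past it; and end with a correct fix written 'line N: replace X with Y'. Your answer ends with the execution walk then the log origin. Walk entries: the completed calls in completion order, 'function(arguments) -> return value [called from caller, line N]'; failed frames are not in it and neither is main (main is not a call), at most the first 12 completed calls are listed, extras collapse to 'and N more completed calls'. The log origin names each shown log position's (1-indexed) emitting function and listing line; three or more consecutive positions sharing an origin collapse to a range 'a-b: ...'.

Answer: the defect is in locate_pivot at line 17.
Core observation: Position 6 is the first bad log line: 'stage result 24' should read 'stage result 1'.
Call chain: main.
First divergence: position 6; shown 'stage result 24' vs intended 'stage result 1'.
Intended log window:
  4: hit index 2
  5: enter locate_pivot: left 6 right 4
  6: stage result 1
Execution walk:
  pick_anchor([9, 4, 2, 1, 11, 1, 1], 2) -> 2  [called from probe_limits, line 9]
  probe_limits([9, 4, 2, 1, 11, 1, 1], 2) -> 6  [called from rank_cells, line 21]
  locate_pivot(6, 4) -> 24  [called from rank_cells, line 23]
  rank_cells([9, 4, 2, 1, 11, 1, 1], 2) -> 24  [called from main, line 29]
Log origins:
  1: from main, line 28
  2: from probe_limits, line 8
  3: from pick_anchor, line 2
  4: from probe_limits, line 10
  5: from locate_pivot, line 15
  6: from main, line 30
A correct fix: line 17: replace `*` with `//`.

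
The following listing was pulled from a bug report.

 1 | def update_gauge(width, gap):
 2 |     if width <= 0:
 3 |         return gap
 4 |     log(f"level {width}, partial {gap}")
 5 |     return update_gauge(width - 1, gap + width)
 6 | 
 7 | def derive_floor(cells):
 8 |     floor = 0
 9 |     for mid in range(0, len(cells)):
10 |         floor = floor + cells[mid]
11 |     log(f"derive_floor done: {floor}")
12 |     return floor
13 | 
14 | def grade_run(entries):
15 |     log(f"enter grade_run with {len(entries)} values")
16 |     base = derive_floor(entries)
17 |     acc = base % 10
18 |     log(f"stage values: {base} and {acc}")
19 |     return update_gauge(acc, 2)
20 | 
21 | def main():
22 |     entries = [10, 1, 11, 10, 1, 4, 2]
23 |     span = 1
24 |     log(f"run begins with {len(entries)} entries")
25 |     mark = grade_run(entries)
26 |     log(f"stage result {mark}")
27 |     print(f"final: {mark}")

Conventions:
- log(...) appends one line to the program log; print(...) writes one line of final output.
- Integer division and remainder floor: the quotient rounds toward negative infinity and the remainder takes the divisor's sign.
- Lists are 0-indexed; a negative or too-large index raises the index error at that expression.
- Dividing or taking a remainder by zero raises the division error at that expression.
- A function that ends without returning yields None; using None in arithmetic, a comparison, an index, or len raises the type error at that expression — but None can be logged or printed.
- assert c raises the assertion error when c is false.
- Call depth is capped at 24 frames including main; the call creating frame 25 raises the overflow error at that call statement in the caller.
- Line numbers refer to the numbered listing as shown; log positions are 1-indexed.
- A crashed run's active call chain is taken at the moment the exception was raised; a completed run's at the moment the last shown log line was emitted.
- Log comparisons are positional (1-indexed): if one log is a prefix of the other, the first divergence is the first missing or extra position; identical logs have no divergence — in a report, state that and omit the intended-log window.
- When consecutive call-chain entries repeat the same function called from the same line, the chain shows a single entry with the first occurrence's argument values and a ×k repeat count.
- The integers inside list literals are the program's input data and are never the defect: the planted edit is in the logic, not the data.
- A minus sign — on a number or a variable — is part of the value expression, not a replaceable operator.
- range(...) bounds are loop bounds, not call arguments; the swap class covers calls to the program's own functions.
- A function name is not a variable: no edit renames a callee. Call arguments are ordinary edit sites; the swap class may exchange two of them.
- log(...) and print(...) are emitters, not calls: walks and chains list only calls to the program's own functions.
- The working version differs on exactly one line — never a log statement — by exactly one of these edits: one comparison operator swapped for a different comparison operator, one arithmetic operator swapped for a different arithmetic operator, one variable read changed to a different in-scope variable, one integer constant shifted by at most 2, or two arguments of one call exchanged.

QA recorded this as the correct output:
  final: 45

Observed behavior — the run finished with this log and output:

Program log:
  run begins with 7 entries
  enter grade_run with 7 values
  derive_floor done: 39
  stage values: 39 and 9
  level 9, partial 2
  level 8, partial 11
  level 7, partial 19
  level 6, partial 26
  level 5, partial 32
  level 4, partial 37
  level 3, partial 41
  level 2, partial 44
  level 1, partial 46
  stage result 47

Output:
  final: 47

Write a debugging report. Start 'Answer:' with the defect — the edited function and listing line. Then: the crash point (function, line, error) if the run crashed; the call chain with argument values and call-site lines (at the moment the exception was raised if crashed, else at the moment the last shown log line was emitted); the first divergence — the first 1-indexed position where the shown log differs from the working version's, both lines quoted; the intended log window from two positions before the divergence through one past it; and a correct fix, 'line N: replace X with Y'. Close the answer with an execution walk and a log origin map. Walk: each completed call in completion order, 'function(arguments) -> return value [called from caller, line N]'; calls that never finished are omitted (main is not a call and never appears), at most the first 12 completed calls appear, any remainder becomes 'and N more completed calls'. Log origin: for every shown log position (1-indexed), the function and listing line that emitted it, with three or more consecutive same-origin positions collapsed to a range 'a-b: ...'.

Answer: the defect is in grade_run at line 19.
Key fact: Log line 5 is where behavior first shows: 'level 9, partial 2' appears instead of 'level 9, partial 0'.
Call chain: main.
First divergence: position 5 — shown 'level 9, partial 2', intended 'level 9, partial 0'.
Intended log window:
  3: derive_floor done: 39
  4: stage values: 39 and 9
  5: level 9, partial 0
  6: level 8, partial 9
Execution walk:
  derive_floor([10, 1, 11, 10, 1, 4, 2]) -> 39  [called from grade_run, line 16]
  update_gauge(0, 47) -> 47  [called from update_gauge, line 5]
  update_gauge(1, 46) -> 47  [called from update_gauge, line 5]
  update_gauge(2, 44) -> 47  [called from update_gauge, line 5]
  update_gauge(3, 41) -> 47  [called from update_gauge, line 5]
  update_gauge(4, 37) -> 47  [called from update_gauge, line 5]
  update_gauge(5, 32) -> 47  [called from update_gauge, line 5]
  update_gauge(6, 26) -> 47  [called from update_gauge, line 5]
  update_gauge(7, 19) -> 47  [called from update_gauge, line 5]
  update_gauge(8, 11) -> 47  [called from update_gauge, line 5]
  update_gauge(9, 2) -> 47  [called from grade_run, line 19]
  grade_run([10, 1, 11, 10, 1, 4, 2]) -> 47  [called from main, line 25]
Log origins:
  1 — main, line 24
  2 — grade_run, line 15
  3 — derive_floor, line 11
  4 — grade_run, line 18
  5-13 — update_gauge, line 4
  14 — main, line 26
A correct fix: line 19: replace `2` with `0`.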